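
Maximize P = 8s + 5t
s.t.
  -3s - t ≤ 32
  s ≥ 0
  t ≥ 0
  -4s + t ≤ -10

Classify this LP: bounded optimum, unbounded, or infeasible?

unbounded

From the feasible point (5/2, 0), moving in the direction (1, 4) keeps every constraint satisfied while P increases without bound.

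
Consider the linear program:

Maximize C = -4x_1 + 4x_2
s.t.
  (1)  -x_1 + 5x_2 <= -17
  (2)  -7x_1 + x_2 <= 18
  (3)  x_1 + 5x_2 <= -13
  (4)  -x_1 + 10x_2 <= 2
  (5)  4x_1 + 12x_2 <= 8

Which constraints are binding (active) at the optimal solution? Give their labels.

Extreme points and C = -4x_1 + 4x_2:
  (-107/34, -137/34) → C = -60/17
  (2, -3) → C = -20
  (49/2, -15/2) → C = -128
The feasible region is unbounded (it extends along (3, -1), (-1, -7)), but C strictly decreases along every unbounded feasible direction, so there is no improving ray and the maximum is attained at a vertex.

The maximum is at (-107/34, -137/34). Substituting into each constraint, equality holds for (1) and (2); the remaining constraints have slack.

(1) and (2)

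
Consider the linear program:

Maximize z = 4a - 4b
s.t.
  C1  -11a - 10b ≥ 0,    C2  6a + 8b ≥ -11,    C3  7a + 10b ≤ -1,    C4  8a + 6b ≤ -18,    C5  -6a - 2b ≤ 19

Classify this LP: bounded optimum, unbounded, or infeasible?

bounded optimum

Corner points and z = 4a - 4b:
  (-39/14, 5/7) → z = -14
  (-65/18, 4/3) → z = -178/9
  (-39/10, 11/5) → z = -122/5
The feasible region has finitely many vertices and no improving ray; the maximum is -14 at (-39/14, 5/7).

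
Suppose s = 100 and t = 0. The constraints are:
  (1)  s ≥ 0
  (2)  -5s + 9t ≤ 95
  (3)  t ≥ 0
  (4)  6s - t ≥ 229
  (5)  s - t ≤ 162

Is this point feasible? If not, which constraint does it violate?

feasible

(1): 100 ≥ 0 ✓
(2): -500 ≤ 95 ✓
(3): 0 ≥ 0 ✓
(4): 600 ≥ 229 ✓
(5): 100 ≤ 162 ✓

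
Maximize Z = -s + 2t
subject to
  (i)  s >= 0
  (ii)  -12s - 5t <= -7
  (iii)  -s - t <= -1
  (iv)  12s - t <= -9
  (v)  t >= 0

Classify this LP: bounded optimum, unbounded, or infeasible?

unbounded

From the feasible point (0, 9), moving in the direction (0, 1) keeps every constraint satisfied while Z increases without bound.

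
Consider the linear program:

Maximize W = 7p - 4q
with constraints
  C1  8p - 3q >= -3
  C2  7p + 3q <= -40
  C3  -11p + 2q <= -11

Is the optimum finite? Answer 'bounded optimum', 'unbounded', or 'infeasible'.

unbounded

From the feasible point (-1, -11), moving in the direction (-2, -11) keeps every constraint satisfied while W increases without bound.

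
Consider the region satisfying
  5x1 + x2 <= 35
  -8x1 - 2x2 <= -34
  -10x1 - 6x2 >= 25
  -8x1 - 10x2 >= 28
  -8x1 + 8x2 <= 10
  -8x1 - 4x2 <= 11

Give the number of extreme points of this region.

Of the 15 pairwise boundary intersections, those satisfying every inequality are:
  (47/4, -95/4)
  (151/12, -335/12)
  (127/14, -135/7)
  (79/8, -45/2)

4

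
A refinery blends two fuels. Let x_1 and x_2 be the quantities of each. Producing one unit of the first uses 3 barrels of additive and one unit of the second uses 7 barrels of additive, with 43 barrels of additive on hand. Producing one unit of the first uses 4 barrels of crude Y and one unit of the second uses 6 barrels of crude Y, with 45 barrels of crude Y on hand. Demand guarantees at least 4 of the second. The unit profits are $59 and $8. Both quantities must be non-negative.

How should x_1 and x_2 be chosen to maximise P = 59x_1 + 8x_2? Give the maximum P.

Corner points and P = 59x_1 + 8x_2:
  (0, 43/7) → P = 344/7
  (0, 4) → P = 32
  (5, 4) → P = 327

x_1 = 5, x_2 = 4, maximum P = 327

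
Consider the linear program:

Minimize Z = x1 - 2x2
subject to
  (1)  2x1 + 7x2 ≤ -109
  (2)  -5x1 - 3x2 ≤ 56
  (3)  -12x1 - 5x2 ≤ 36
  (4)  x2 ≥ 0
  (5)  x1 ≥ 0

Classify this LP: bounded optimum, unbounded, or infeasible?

infeasible

The boundaries 2x1 + 7x2 = -109 and -12x1 - 5x2 = 36 meet at (293/74, -618/37), but that point violates x2 ≥ 0. Every candidate vertex is excluded by some other constraint, so the feasible region is empty.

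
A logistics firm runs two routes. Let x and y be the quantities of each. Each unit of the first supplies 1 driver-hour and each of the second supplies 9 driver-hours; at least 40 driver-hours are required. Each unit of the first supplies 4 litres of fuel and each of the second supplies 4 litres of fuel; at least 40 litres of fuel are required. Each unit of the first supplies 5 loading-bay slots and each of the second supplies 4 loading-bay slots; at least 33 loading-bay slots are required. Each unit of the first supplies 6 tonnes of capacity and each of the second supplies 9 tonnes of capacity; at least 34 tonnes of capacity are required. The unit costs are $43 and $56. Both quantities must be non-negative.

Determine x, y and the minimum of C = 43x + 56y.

Corner points and C = 43x + 56y:
  (0, 10) → C = 560
  (40, 0) → C = 1720
  (25/4, 15/4) → C = 1915/4
The feasible region is unbounded (it extends along (0, 1), (1, 0)), but C strictly increases along every unbounded feasible direction, so there is no improving ray and the minimum is attained at a vertex.

At the optimal vertex, x + 9y = 40 and 4x + 4y = 40.
Solving simultaneously gives x = 25/4, y = 15/4.

x = 25/4, y = 15/4, minimum C = 1915/4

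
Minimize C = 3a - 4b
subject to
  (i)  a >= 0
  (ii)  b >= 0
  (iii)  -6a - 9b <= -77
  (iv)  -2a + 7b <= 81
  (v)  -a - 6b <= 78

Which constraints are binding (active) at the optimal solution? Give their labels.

(i) and (iv)

Extreme points and C = 3a - 4b:
  (0, 77/9) → C = -308/9
  (0, 81/7) → C = -324/7
  (77/6, 0) → C = 77/2
The feasible region is unbounded (it extends along (7, 2), (1, 0)), but C strictly increases along every unbounded feasible direction, so there is no improving ray and the minimum is attained at a vertex.

The minimum is at (0, 81/7). Substituting into each constraint, equality holds for (i) and (iv); the remaining constraints have slack.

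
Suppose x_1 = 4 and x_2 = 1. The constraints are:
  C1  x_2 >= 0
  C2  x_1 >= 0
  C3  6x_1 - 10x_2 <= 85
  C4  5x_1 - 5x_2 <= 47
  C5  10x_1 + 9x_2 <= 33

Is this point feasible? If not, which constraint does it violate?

not feasible — violates C5

Constraint C5: 10x_1 + 9x_2 = 49, which is not ≤ 33. All other constraints are satisfied.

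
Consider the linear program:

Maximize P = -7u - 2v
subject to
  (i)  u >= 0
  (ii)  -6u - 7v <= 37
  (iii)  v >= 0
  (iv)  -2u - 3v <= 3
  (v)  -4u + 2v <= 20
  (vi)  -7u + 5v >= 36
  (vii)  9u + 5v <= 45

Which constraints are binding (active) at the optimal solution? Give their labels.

(i) and (vi)

Corner points and P = -7u - 2v:
  (0, 36/5) → P = -72/5
  (0, 9) → P = -18
  (9/16, 639/80) → P = -1593/80

The maximum is at (0, 36/5). Substituting into each constraint, equality holds for (i) and (vi); the remaining constraints have slack.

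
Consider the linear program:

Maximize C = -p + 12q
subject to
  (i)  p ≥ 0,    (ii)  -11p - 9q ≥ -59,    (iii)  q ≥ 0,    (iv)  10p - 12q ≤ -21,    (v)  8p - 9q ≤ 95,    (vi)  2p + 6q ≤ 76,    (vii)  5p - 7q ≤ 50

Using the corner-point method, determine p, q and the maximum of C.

p = 0, q = 59/9, maximum C = 236/3

Extreme points and C = -p + 12q:
  (0, 59/9) → C = 236/3
  (0, 7/4) → C = 21
  (173/74, 821/222) → C = 3111/74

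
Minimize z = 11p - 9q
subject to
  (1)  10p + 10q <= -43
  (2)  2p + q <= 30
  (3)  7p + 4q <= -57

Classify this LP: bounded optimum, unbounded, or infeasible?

From the feasible point (-199/15, 269/30), moving in the direction (-10, 10) keeps every constraint satisfied while z decreases without bound.

unbounded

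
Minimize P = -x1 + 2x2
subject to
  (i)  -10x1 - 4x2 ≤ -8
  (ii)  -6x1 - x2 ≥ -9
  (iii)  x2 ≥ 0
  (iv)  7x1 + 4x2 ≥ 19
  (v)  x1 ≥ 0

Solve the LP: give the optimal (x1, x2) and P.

x1 = 1, x2 = 3, minimum P = 5

Corner points and P = -x1 + 2x2:
  (1, 3) → P = 5
  (0, 9) → P = 18
  (0, 19/4) → P = 19/2

The optimum lies where -6x1 - x2 = -9 and 7x1 + 4x2 = 19.
Solving simultaneously gives x1 = 1, x2 = 3.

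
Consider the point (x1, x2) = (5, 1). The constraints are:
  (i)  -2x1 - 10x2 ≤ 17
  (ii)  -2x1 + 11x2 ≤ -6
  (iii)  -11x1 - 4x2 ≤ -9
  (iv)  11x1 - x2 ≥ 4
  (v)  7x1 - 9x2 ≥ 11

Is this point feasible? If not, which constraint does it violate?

Constraint (ii): -2x1 + 11x2 = 1, which is not ≤ -6. All other constraints are satisfied.

not feasible — violates (ii)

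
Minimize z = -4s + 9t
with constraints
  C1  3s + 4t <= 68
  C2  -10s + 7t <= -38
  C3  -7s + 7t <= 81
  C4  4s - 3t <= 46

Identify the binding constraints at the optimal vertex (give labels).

Extreme points and z = -4s + 9t:
  (628/61, 566/61) → z = 2582/61
  (388/25, 134/25) → z = -346/25
  (-104, -154) → z = -970

The minimum is at (-104, -154). Substituting into each constraint, equality holds for C2 and C4; the remaining constraints have slack.

C2 and C4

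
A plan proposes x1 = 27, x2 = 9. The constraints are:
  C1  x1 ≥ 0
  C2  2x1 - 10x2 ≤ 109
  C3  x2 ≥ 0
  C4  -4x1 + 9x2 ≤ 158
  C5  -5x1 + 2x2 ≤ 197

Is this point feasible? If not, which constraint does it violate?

feasible

C1: 27 ≥ 0 ✓
C2: -36 ≤ 109 ✓
C3: 9 ≥ 0 ✓
C4: -27 ≤ 158 ✓
C5: -117 ≤ 197 ✓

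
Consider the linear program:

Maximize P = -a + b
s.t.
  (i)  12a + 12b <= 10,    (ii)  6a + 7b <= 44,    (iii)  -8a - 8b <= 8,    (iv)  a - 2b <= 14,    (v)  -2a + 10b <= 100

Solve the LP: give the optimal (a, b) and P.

a = -55/6, b = 49/6, maximum P = 52/3

Extreme points and P = -a + b:
  (47/9, -79/18) → P = -173/18
  (-275/36, 305/36) → P = 145/9
  (4, -5) → P = -9
  (-55/6, 49/6) → P = 52/3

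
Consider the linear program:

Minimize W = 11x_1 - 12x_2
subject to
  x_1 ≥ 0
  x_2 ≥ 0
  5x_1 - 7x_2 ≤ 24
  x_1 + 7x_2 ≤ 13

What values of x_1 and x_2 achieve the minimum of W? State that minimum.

x_1 = 0, x_2 = 13/7, minimum W = -156/7

Extreme points and W = 11x_1 - 12x_2:
  (0, 0) → W = 0
  (0, 13/7) → W = -156/7
  (24/5, 0) → W = 264/5
  (37/6, 41/42) → W = 2357/42

The optimum lies where x_1 = 0 and x_1 + 7x_2 = 13.
Solving simultaneously gives x_1 = 0, x_2 = 13/7.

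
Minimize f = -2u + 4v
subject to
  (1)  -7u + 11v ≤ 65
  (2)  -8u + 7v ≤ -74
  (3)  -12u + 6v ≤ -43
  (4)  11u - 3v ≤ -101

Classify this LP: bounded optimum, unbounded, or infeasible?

unbounded

From the feasible point (-49/2, -337/6), moving in the direction (-6, -12) keeps every constraint satisfied while f decreases without bound.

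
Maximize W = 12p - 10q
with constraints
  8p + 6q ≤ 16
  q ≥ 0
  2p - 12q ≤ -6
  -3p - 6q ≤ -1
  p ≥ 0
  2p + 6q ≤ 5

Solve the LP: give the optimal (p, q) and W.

p = 2/3, q = 11/18, maximum W = 17/9

The binding constraints are 2p - 12q = -6 and 2p + 6q = 5.
Solving simultaneously gives p = 2/3, q = 11/18.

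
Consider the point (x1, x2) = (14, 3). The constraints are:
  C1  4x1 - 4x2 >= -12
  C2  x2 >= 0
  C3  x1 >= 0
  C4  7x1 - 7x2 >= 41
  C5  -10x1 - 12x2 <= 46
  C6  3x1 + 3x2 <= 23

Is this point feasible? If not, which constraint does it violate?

Constraint C6: 3x1 + 3x2 = 51, which is not ≤ 23. All other constraints are satisfied.

not feasible — violates C6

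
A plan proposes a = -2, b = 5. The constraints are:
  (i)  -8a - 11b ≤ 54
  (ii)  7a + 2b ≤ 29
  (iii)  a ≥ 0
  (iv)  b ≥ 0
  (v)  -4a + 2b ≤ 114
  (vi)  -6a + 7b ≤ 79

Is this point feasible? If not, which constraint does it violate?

not feasible — violates (iii)

Constraint (iii): a = -2, which is not ≥ 0. All other constraints are satisfied.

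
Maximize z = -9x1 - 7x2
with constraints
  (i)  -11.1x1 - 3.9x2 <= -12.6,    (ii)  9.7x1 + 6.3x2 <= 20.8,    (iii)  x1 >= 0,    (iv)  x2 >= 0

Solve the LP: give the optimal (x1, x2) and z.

x1 = 42/37, x2 = 0, maximum z = -378/37

Corner points and z = -9x1 - 7x2:
  (0, 42/13) → z = -294/13
  (42/37, 0) → z = -378/37
  (0, 208/63) → z = -208/9
  (208/97, 0) → z = -1872/97

The optimum lies where -11.1x1 - 3.9x2 = -12.6 and x2 = 0.
Solving simultaneously gives x1 = 42/37, x2 = 0.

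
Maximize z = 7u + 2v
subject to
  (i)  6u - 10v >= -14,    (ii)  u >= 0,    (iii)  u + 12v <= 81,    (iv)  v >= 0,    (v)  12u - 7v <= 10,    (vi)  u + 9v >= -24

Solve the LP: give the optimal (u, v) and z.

u = 33/13, v = 38/13, maximum z = 307/13

Vertices and z = 7u + 2v:
  (0, 7/5) → z = 14/5
  (33/13, 38/13) → z = 307/13
  (0, 0) → z = 0
  (5/6, 0) → z = 35/6

The optimum lies where 6u - 10v = -14 and 12u - 7v = 10.
Solving simultaneously gives u = 33/13, v = 38/13.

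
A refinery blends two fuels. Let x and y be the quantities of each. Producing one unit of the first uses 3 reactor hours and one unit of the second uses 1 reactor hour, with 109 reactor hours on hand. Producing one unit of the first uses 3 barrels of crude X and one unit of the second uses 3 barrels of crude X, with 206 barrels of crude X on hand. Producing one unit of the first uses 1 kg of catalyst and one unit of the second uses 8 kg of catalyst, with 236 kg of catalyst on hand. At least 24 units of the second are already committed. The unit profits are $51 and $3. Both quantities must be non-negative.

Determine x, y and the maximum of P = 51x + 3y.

x = 85/3, y = 24, maximum P = 1517

Vertices and P = 51x + 3y:
  (0, 59/2) → P = 177/2
  (0, 24) → P = 72
  (636/23, 599/23) → P = 34233/23
  (85/3, 24) → P = 1517

The optimum lies where 3x + y = 109 and y = 24.
Solving simultaneously gives x = 85/3, y = 24.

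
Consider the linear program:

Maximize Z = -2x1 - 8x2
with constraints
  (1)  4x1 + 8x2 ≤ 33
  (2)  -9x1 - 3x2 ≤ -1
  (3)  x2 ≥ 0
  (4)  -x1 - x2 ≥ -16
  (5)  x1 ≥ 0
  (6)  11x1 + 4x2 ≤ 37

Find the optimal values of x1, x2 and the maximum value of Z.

Feasible corners and Z = -2x1 - 8x2:
  (0, 33/8) → Z = -33
  (41/18, 215/72) → Z = -256/9
  (1/9, 0) → Z = -2/9
  (0, 1/3) → Z = -8/3
  (37/11, 0) → Z = -74/11

x1 = 1/9, x2 = 0, maximum Z = -2/9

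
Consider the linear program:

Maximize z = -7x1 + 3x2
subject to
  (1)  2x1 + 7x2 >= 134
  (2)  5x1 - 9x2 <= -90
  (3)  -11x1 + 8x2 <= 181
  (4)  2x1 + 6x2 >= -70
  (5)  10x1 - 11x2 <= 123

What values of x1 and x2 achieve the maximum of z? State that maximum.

x1 = -65/31, x2 = 612/31, maximum z = 2291/31

Corner points and z = -7x1 + 3x2:
  (576/53, 850/53) → z = -1482/53
  (-65/31, 612/31) → z = 2291/31
  (2097/35, 303/7) → z = -10134/35
The feasible region is unbounded (it extends along (11, 10), (8, 11)), but z strictly decreases along every unbounded feasible direction, so there is no improving ray and the maximum is attained at a vertex.

At the optimal vertex, 2x1 + 7x2 = 134 and -11x1 + 8x2 = 181.
Solving simultaneously gives x1 = -65/31, x2 = 612/31.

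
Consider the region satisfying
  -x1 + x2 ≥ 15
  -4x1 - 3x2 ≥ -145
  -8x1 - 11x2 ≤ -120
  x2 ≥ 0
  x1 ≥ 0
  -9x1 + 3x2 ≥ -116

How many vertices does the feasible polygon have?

3

Of the 15 pairwise boundary intersections, those satisfying every inequality are:
  (100/7, 205/7)
  (0, 15)
  (0, 145/3)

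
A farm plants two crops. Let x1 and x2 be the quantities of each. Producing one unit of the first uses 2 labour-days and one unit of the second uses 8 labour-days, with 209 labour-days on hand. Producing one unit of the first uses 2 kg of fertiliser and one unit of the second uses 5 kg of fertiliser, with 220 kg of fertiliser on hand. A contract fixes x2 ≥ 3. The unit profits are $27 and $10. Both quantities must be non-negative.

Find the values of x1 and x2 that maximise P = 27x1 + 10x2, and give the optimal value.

Extreme points and P = 27x1 + 10x2:
  (0, 209/8) → P = 1045/4
  (0, 3) → P = 30
  (185/2, 3) → P = 5055/2

x1 = 185/2, x2 = 3, maximum P = 5055/2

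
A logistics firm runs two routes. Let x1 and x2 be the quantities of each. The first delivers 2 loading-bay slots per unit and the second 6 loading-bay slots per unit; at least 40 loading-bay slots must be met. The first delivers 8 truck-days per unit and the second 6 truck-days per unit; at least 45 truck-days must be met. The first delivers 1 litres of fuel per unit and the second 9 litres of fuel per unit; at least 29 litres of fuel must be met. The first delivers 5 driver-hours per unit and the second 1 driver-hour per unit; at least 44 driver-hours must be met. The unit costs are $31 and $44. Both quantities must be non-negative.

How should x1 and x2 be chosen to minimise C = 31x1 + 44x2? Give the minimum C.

x1 = 8, x2 = 4, minimum C = 424

The feasible region is unbounded (it extends along (0, 1), (1, 0)), but C strictly increases along every unbounded feasible direction, so there is no improving ray and the minimum is attained at a vertex.

The binding constraints are 2x1 + 6x2 = 40 and 5x1 + x2 = 44.
Solving simultaneously gives x1 = 8, x2 = 4.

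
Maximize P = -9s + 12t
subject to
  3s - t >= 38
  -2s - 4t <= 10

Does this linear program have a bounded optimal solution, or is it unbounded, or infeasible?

unbounded

From the feasible point (71/7, -53/7), moving in the direction (1, 3) keeps every constraint satisfied while P increases without bound.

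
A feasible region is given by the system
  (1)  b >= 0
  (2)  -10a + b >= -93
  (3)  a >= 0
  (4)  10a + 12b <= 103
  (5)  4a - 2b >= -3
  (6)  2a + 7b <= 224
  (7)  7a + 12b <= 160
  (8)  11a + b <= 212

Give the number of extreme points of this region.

5

Intersecting each pair of boundary lines and keeping only the points that satisfy every inequality leaves:
  (93/10, 0)
  (0, 0)
  (1219/130, 10/13)
  (0, 3/2)
  (5/2, 13/2)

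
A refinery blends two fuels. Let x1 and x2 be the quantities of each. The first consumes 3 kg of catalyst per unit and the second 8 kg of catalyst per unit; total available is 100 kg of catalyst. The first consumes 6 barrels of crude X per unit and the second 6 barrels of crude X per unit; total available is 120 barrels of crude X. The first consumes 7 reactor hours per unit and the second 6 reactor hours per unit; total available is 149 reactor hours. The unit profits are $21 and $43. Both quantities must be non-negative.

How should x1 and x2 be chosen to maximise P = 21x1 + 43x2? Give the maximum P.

x1 = 12, x2 = 8, maximum P = 596

Extreme points and P = 21x1 + 43x2:
  (0, 0) → P = 0
  (0, 25/2) → P = 1075/2
  (20, 0) → P = 420
  (12, 8) → P = 596

The binding constraints are 3x1 + 8x2 = 100 and 6x1 + 6x2 = 120.
Solving simultaneously gives x1 = 12, x2 = 8.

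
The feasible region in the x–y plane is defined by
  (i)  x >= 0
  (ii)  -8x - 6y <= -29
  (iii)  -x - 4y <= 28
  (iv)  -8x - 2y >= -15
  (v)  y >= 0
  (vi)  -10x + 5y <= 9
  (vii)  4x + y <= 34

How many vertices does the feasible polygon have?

3

Pairwise boundary intersections that survive every other constraint:
  (1, 7/2)
  (91/100, 181/50)
  (19/20, 37/10)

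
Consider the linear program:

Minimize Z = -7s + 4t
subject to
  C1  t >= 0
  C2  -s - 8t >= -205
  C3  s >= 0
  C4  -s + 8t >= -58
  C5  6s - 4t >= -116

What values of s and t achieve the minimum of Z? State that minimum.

s = 263/2, t = 147/16, minimum Z = -3535/4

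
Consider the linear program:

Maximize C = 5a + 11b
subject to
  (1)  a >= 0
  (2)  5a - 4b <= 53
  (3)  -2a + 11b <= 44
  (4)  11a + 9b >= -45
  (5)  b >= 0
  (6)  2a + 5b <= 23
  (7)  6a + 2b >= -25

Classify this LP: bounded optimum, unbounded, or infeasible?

Vertices and C = 5a + 11b:
  (0, 4) → C = 44
  (0, 0) → C = 0
  (53/5, 0) → C = 53
  (119/11, 3/11) → C = 628/11
  (33/32, 67/16) → C = 1639/32
The feasible region has finitely many vertices and no improving ray; the maximum is 628/11 at (119/11, 3/11).

bounded optimum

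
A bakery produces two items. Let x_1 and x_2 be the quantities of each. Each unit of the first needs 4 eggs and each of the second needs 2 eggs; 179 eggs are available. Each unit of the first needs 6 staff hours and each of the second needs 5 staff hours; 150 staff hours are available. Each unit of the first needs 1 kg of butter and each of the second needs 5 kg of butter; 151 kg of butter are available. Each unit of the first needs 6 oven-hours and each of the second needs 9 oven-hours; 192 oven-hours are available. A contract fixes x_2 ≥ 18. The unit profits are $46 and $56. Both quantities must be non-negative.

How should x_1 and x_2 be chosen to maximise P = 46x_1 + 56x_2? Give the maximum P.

x_1 = 5, x_2 = 18, maximum P = 1238

Feasible corners and P = 46x_1 + 56x_2:
  (0, 64/3) → P = 3584/3
  (0, 18) → P = 1008
  (5, 18) → P = 1238

At the optimal vertex, 6x_1 + 9x_2 = 192 and x_2 = 18.
Solving simultaneously gives x_1 = 5, x_2 = 18.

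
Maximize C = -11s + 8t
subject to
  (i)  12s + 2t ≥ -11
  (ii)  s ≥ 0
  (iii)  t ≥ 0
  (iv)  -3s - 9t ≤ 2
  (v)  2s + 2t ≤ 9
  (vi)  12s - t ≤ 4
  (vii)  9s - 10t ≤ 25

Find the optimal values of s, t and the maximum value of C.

Corner points and C = -11s + 8t:
  (0, 0) → C = 0
  (0, 9/2) → C = 36
  (1/3, 0) → C = -11/3
  (17/26, 50/13) → C = 613/26

The binding constraints are s = 0 and 2s + 2t = 9.
Solving simultaneously gives s = 0, t = 9/2.

s = 0, t = 9/2, maximum C = 36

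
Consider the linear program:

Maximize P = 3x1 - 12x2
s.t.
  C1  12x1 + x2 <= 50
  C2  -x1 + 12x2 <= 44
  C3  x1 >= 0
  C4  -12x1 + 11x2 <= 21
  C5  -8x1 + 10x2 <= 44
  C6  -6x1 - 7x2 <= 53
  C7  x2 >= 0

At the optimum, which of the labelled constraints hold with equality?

C1 and C7

Extreme points and P = 3x1 - 12x2:
  (556/145, 578/145) → P = -5268/145
  (25/6, 0) → P = 25/2
  (232/133, 507/133) → P = -5388/133
  (0, 21/11) → P = -252/11
  (0, 0) → P = 0

The maximum is at (25/6, 0). Substituting into each constraint, equality holds for C1 and C7; the remaining constraints have slack.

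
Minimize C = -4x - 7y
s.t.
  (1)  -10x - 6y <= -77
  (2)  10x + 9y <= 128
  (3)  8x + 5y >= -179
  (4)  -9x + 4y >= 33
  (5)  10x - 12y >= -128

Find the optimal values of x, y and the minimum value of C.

x = 29/17, y = 411/34, minimum C = -3109/34

At the optimal vertex, -9x + 4y = 33 and 10x - 12y = -128.
Solving simultaneously gives x = 29/17, y = 411/34.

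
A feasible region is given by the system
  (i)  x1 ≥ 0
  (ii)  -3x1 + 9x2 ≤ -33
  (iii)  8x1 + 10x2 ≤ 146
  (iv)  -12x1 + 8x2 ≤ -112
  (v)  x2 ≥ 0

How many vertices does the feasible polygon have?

Intersecting each pair of boundary lines and keeping only the points that satisfy every inequality leaves:
  (274/17, 29/17)
  (11, 0)
  (73/4, 0)

3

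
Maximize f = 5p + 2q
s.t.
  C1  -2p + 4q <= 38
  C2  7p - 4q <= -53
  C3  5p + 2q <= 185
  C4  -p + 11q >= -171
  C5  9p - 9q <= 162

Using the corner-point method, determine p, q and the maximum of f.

p = -3, q = 8, maximum f = 1

Extreme points and f = 5p + 2q:
  (-3, 8) → f = 1
  (-551/9, -190/9) → f = -1045/3
  (-1267/73, -1250/73) → f = -8835/73

The optimum lies where -2p + 4q = 38 and 7p - 4q = -53.
Solving simultaneously gives p = -3, q = 8.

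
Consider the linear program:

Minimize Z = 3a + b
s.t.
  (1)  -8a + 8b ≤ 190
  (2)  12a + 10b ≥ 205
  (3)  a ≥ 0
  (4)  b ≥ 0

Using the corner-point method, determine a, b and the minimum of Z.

a = 0, b = 41/2, minimum Z = 41/2

The feasible region is unbounded (it extends along (1, 1), (1, 0)), but Z strictly increases along every unbounded feasible direction, so there is no improving ray and the minimum is attained at a vertex.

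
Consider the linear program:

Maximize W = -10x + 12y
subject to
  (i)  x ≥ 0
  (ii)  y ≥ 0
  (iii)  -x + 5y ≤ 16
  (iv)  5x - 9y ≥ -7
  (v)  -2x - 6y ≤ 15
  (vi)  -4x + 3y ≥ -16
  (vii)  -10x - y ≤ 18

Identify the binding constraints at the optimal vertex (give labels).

Corner points and W = -10x + 12y:
  (0, 0) → W = 0
  (0, 7/9) → W = 28/3
  (4, 0) → W = -40
  (109/16, 73/16) → W = -107/8
  (128/17, 80/17) → W = -320/17

The maximum is at (0, 7/9). Substituting into each constraint, equality holds for (i) and (iv); the remaining constraints have slack.

(i) and (iv)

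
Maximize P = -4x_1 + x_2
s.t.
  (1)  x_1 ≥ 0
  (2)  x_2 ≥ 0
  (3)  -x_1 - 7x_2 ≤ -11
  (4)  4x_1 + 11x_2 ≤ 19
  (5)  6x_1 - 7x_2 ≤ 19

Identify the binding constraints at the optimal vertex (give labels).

Feasible corners and P = -4x_1 + x_2:
  (0, 11/7) → P = 11/7
  (0, 19/11) → P = 19/11
  (12/17, 25/17) → P = -23/17

The maximum is at (0, 19/11). Substituting into each constraint, equality holds for (1) and (4); the remaining constraints have slack.

(1) and (4)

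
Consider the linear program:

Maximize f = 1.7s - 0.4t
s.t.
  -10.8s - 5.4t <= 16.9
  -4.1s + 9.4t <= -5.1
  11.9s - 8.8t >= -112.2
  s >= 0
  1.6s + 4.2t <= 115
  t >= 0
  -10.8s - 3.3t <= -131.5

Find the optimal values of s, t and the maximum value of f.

Vertices and f = 1.7s - 0.4t:
  (55121/1613, 23167/1613) → f = 844389/16130
  (125293/11505, 48407/11505) → f = 645451/38350
  (575/8, 0) → f = 1955/16
  (1315/108, 0) → f = 4471/216

s = 71.875, t = 0, maximum f = 122.1875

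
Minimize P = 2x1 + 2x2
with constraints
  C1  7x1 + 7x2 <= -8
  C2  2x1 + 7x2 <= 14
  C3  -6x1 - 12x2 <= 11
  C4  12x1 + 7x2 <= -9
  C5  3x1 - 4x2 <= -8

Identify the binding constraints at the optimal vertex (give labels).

Corner points and P = 2x1 + 2x2:
  (-22/5, 114/35) → P = -16/7
  (-88/49, 32/49) → P = -16/7
  (-245/18, 53/9) → P = -139/9
  (-7/3, 1/4) → P = -25/6

The minimum is at (-245/18, 53/9). Substituting into each constraint, equality holds for C2 and C3; the remaining constraints have slack.

C2 and C3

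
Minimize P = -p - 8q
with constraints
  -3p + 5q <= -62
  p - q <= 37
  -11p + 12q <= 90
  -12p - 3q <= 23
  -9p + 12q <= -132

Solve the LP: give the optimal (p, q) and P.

The binding constraints are -3p + 5q = -62 and p - q = 37.
Solving simultaneously gives p = 123/2, q = 49/2.

p = 123/2, q = 49/2, minimum P = -515/2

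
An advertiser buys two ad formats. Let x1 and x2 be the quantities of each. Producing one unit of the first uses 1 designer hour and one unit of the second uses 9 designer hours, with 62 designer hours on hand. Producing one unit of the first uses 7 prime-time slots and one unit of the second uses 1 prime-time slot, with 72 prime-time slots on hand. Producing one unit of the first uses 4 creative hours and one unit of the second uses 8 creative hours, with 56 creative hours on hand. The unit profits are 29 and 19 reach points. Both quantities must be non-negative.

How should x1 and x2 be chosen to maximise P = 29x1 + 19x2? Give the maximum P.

x1 = 10, x2 = 2, maximum P = 328

Vertices and P = 29x1 + 19x2:
  (0, 0) → P = 0
  (0, 62/9) → P = 1178/9
  (72/7, 0) → P = 2088/7
  (2/7, 48/7) → P = 970/7
  (10, 2) → P = 328

The binding constraints are 7x1 + x2 = 72 and 4x1 + 8x2 = 56.
Solving simultaneously gives x1 = 10, x2 = 2.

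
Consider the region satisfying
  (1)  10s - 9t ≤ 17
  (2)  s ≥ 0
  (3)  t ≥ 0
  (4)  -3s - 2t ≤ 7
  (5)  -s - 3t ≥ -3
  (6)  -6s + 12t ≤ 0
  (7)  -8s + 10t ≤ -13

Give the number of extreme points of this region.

The feasible vertices (each the meet of two boundaries and inside every other half-plane) are:
  (17/10, 0)
  (53/28, 3/14)
  (13/8, 0)

3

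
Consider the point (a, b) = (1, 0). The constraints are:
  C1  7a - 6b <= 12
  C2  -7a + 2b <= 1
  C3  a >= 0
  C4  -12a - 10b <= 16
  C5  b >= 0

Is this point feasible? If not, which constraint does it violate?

feasible

C1: 7 ≤ 12 ✓
C2: -7 ≤ 1 ✓
C3: 1 ≥ 0 ✓
C4: -12 ≤ 16 ✓
C5: 0 ≥ 0 ✓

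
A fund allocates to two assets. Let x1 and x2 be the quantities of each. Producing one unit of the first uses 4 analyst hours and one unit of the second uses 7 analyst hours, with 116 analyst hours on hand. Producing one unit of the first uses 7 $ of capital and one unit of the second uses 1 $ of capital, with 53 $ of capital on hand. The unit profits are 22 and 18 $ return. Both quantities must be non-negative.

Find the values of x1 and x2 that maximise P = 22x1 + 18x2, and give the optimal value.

Feasible corners and P = 22x1 + 18x2:
  (0, 0) → P = 0
  (0, 116/7) → P = 2088/7
  (53/7, 0) → P = 1166/7
  (17/3, 40/3) → P = 1094/3

At the optimal vertex, 4x1 + 7x2 = 116 and 7x1 + x2 = 53.
Solving simultaneously gives x1 = 17/3, x2 = 40/3.

x1 = 17/3, x2 = 40/3, maximum P = 1094/3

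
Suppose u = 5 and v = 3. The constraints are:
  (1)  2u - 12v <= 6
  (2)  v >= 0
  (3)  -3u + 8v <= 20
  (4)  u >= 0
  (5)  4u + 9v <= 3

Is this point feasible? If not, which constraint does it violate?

Constraint (5): 4u + 9v = 47, which is not ≤ 3. All other constraints are satisfied.

not feasible — violates (5)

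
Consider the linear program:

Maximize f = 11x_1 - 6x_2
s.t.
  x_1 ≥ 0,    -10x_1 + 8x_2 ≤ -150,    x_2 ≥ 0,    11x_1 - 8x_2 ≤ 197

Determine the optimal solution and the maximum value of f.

x_1 = 47, x_2 = 40, maximum f = 277

Extreme points and f = 11x_1 - 6x_2:
  (15, 0) → f = 165
  (47, 40) → f = 277
  (197/11, 0) → f = 197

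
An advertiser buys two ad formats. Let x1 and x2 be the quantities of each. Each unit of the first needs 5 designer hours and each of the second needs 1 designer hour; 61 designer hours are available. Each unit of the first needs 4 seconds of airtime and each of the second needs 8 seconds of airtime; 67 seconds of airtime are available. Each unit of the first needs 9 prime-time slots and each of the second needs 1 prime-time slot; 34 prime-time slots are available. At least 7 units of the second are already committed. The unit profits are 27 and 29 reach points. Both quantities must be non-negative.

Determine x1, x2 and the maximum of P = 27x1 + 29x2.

x1 = 11/4, x2 = 7, maximum P = 1109/4

Feasible corners and P = 27x1 + 29x2:
  (0, 67/8) → P = 1943/8
  (0, 7) → P = 203
  (11/4, 7) → P = 1109/4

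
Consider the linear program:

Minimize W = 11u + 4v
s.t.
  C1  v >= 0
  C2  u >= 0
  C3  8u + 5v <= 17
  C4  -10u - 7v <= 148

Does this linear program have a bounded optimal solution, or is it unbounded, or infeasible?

Corner points and W = 11u + 4v:
  (0, 0) → W = 0
  (17/8, 0) → W = 187/8
  (0, 17/5) → W = 68/5
The feasible region has finitely many vertices and no improving ray; the minimum is 0 at (0, 0).

bounded optimum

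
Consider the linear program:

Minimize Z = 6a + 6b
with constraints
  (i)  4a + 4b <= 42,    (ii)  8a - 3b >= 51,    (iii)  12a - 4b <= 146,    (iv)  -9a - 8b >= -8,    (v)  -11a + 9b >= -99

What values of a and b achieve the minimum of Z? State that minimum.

a = 54/13, b = -77/13, minimum Z = -138/13

The optimum lies where 8a - 3b = 51 and -11a + 9b = -99.
Solving simultaneously gives a = 54/13, b = -77/13.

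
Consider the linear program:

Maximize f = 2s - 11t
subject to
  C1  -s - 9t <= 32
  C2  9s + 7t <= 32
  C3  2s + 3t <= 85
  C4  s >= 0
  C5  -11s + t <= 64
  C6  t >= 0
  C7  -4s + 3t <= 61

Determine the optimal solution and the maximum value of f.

Vertices and f = 2s - 11t:
  (0, 32/7) → f = -352/7
  (32/9, 0) → f = 64/9
  (0, 0) → f = 0

s = 32/9, t = 0, maximum f = 64/9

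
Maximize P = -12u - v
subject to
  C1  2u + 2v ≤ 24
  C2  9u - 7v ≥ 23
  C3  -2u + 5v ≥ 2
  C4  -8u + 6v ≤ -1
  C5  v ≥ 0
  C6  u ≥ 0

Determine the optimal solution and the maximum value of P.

Feasible corners and P = -12u - v:
  (107/16, 85/16) → P = -1369/16
  (58/7, 26/7) → P = -722/7
  (129/31, 64/31) → P = -52

u = 129/31, v = 64/31, maximum P = -52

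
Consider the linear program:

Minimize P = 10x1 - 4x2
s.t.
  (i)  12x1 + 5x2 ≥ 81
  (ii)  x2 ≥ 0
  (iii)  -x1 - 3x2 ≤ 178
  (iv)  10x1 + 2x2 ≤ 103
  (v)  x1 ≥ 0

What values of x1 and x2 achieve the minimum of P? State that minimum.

At the optimal vertex, 10x1 + 2x2 = 103 and x1 = 0.
Solving simultaneously gives x1 = 0, x2 = 103/2.

x1 = 0, x2 = 103/2, minimum P = -206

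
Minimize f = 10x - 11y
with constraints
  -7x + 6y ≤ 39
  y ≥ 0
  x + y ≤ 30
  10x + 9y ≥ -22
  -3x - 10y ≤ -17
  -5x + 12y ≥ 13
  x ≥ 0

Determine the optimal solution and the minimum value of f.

x = 141/13, y = 249/13, minimum f = -1329/13

Extreme points and f = 10x - 11y:
  (141/13, 249/13) → f = -1329/13
  (0, 13/2) → f = -143/2
  (347/17, 163/17) → f = 1677/17
  (37/43, 62/43) → f = -312/43
  (0, 17/10) → f = -187/10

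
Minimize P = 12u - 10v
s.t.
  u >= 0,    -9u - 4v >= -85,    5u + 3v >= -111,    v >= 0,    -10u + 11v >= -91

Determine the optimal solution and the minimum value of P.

u = 0, v = 85/4, minimum P = -425/2

Feasible corners and P = 12u - 10v:
  (0, 85/4) → P = -425/2
  (0, 0) → P = 0
  (1299/139, 31/139) → P = 15278/139
  (91/10, 0) → P = 546/5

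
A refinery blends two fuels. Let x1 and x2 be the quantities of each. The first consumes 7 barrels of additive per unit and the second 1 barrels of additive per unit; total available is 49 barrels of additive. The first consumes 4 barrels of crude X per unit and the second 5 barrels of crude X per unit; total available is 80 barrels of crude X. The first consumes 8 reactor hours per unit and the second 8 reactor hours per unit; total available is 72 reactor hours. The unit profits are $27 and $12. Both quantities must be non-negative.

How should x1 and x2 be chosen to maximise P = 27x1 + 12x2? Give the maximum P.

Extreme points and P = 27x1 + 12x2:
  (0, 0) → P = 0
  (0, 9) → P = 108
  (7, 0) → P = 189
  (20/3, 7/3) → P = 208

x1 = 20/3, x2 = 7/3, maximum P = 208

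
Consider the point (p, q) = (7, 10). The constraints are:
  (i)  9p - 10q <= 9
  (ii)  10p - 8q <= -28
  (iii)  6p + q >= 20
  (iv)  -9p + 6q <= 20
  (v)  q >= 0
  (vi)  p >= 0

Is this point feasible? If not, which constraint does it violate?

Constraint (ii): 10p - 8q = -10, which is not ≤ -28. All other constraints are satisfied.

not feasible — violates (ii)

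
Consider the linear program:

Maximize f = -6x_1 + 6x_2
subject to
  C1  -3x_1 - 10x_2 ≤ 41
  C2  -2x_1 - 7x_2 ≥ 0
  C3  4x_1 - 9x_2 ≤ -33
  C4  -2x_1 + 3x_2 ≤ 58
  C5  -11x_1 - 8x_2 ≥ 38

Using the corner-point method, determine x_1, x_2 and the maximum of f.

x_1 = -703/29, x_2 = 92/29, maximum f = 4770/29

Feasible corners and f = -6x_1 + 6x_2:
  (-699/67, -65/67) → f = 3804/67
  (-703/29, 92/29) → f = 4770/29
  (-231/46, 33/23) → f = 891/23
  (-203/10, 29/5) → f = 783/5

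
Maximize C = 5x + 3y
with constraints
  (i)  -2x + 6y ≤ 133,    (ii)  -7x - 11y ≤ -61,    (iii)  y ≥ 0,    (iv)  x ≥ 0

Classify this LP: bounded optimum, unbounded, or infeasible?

From the feasible point (0, 133/6), moving in the direction (6, 2) keeps every constraint satisfied while C increases without bound.

unbounded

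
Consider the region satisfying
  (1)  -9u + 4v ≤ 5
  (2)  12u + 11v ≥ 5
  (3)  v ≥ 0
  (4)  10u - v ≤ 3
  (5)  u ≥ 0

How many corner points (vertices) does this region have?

4

The feasible vertices (each the meet of two boundaries and inside every other half-plane) are:
  (17/31, 77/31)
  (0, 5/4)
  (19/61, 7/61)
  (0, 5/11)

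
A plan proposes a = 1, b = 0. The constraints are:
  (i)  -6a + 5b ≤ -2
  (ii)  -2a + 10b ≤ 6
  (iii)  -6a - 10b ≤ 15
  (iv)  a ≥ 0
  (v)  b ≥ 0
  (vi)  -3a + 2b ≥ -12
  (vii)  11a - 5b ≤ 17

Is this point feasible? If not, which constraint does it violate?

(i): -6 ≤ -2 ✓
(ii): -2 ≤ 6 ✓
(iii): -6 ≤ 15 ✓
(iv): 1 ≥ 0 ✓
(v): 0 ≥ 0 ✓
(vi): -3 ≥ -12 ✓
(vii): 11 ≤ 17 ✓

feasible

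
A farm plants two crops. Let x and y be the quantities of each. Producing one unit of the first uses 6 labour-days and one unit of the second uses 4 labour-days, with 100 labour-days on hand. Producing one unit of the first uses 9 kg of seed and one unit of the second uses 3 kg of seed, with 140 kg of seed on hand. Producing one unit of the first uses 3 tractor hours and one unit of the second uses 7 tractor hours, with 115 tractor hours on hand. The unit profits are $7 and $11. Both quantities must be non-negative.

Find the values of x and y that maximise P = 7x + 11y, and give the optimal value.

Vertices and P = 7x + 11y:
  (0, 0) → P = 0
  (0, 115/7) → P = 1265/7
  (140/9, 0) → P = 980/9
  (130/9, 10/3) → P = 1240/9
  (8, 13) → P = 199

The binding constraints are 6x + 4y = 100 and 3x + 7y = 115.
Solving simultaneously gives x = 8, y = 13.

x = 8, y = 13, maximum P = 199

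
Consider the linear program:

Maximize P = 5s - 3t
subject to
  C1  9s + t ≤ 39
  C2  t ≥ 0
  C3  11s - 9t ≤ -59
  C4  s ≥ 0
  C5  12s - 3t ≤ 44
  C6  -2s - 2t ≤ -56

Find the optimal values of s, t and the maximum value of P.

Vertices and P = 5s - 3t:
  (0, 39) → P = -117
  (11/8, 213/8) → P = -73
  (0, 28) → P = -84

s = 11/8, t = 213/8, maximum P = -73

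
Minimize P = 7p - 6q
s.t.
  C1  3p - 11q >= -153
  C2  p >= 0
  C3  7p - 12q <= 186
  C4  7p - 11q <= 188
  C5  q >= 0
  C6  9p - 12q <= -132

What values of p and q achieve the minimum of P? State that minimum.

Corner points and P = 7p - 6q:
  (0, 153/11) → P = -918/11
  (128/21, 109/7) → P = -1066/21
  (0, 11) → P = -66

p = 0, q = 153/11, minimum P = -918/11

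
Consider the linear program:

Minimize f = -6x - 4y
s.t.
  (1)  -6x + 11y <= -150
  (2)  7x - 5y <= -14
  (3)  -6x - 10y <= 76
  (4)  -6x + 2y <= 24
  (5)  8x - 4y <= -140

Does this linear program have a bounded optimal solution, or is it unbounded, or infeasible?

The boundaries -6x + 2y = 24 and 8x - 4y = -140 meet at (23, 81), but that point violates -6x + 11y ≤ -150. Every candidate vertex is excluded by some other constraint, so the feasible region is empty.

infeasible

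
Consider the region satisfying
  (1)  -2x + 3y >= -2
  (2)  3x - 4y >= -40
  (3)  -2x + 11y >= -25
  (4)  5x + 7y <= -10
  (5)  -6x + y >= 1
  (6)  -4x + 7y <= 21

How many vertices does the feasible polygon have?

4

Of the 15 pairwise boundary intersections, those satisfying every inequality are:
  (-53/16, -23/8)
  (-16/29, -30/29)
  (-203/15, -71/15)
  (-31/9, 65/63)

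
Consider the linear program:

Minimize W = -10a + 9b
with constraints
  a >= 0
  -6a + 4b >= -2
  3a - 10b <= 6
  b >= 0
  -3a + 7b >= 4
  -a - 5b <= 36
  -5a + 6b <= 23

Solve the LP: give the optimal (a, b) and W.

Vertices and W = -10a + 9b:
  (0, 4/7) → W = 36/7
  (0, 23/6) → W = 69/2
  (1, 1) → W = -1
  (13/2, 37/4) → W = 73/4

a = 1, b = 1, minimum W = -1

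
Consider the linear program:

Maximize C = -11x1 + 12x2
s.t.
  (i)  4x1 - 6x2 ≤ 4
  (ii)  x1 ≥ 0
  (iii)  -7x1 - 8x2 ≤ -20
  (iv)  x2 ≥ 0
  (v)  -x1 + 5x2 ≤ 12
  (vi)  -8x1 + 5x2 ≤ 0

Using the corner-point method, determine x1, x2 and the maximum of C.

Corner points and C = -11x1 + 12x2:
  (76/37, 26/37) → C = -524/37
  (46/7, 26/7) → C = -194/7
  (100/99, 160/99) → C = 820/99
  (12/7, 96/35) → C = 492/35

x1 = 12/7, x2 = 96/35, maximum C = 492/35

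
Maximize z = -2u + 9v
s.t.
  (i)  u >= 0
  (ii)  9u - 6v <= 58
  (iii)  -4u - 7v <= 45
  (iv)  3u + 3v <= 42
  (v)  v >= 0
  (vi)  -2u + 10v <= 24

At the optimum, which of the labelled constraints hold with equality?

(i) and (vi)

Extreme points and z = -2u + 9v:
  (0, 0) → z = 0
  (0, 12/5) → z = 108/5
  (58/9, 0) → z = -116/9
  (362/39, 166/39) → z = 770/39

The maximum is at (0, 12/5). Substituting into each constraint, equality holds for (i) and (vi); the remaining constraints have slack.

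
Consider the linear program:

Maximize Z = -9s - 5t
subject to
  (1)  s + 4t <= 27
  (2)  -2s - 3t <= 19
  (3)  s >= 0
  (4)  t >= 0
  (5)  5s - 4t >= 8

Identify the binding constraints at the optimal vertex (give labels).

Feasible corners and Z = -9s - 5t:
  (27, 0) → Z = -243
  (35/6, 127/24) → Z = -1895/24
  (8/5, 0) → Z = -72/5

The maximum is at (8/5, 0). Substituting into each constraint, equality holds for (4) and (5); the remaining constraints have slack.

(4) and (5)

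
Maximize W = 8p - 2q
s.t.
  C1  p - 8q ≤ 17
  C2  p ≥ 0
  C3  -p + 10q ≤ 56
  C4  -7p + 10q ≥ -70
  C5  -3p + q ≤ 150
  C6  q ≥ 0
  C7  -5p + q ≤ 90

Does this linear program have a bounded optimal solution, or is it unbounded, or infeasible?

Feasible corners and W = 8p - 2q:
  (0, 28/5) → W = -56/5
  (0, 0) → W = 0
  (21, 77/10) → W = 763/5
  (10, 0) → W = 80
The feasible region has finitely many vertices and no improving ray; the maximum is 763/5 at (21, 77/10).

bounded optimum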